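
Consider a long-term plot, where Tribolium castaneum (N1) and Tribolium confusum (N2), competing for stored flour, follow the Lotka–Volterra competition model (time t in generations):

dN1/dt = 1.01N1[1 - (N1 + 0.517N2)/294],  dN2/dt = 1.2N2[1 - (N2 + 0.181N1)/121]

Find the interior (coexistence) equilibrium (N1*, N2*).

N1* ≈ 255, N2* ≈ 74.8

Setting both brackets to zero gives the nullclines N1 + 0.517N2 = 294 and 0.181N1 + N2 = 121.
Substituting N2 = 121 - 0.181N1 into the first: N1(1 - 0.517·0.181) = 294 - 0.517·121.
So N1* = 231/0.906 = 255, and then N2* = 121 - 0.181·255 = 74.8.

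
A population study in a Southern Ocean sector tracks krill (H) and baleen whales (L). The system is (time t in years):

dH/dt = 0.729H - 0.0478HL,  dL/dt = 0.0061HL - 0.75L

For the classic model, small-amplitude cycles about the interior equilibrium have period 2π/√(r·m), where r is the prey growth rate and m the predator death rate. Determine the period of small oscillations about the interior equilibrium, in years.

T ≈ 8.5 years

Here r = 0.729 and m = 0.75, so r·m = 0.547.
ω = √0.547 = 0.739 per year, hence T = 2π/ω ≈ 8.5 years.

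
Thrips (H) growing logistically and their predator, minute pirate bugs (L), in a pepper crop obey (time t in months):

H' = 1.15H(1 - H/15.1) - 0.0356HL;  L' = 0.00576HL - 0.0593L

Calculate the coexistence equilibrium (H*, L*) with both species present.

From dL/dt = 0 with L > 0: 0.00576H* = 0.0593, so H* = 10.3.
Substitute into dH/dt = 0: 1.15(1 - 10.3/15.1) = 0.0356L*.
The bracket is 0.318, giving L* = 0.366/0.0356 = 10.3.

H* ≈ 10.3, L* ≈ 10.3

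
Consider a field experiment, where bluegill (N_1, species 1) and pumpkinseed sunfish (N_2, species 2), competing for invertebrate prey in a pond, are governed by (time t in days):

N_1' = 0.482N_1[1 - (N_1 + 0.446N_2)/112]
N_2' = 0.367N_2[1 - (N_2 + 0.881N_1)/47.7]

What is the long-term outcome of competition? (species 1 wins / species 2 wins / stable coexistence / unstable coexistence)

species 1 excludes species 2

Compare the nullcline intercepts: K1/α12 = 112/0.446 = 251 > K2 = 47.7; K2/α21 = 47.7/0.881 = 54.1 < K1 = 112.
Since the inequalities point opposite ways, species 1 can invade but species 2 cannot.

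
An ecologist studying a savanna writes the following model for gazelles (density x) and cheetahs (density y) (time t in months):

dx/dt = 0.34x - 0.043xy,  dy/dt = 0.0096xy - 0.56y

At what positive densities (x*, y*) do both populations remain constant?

Set dy/dt = 0 with y > 0: 0.0096x - 0.56 = 0, so x* = 0.56/0.0096 = 58.3.
Set dx/dt = 0 with x > 0: 0.34 - 0.043y = 0, so y* = 0.34/0.043 = 7.91.

x* ≈ 58.3, y* ≈ 7.91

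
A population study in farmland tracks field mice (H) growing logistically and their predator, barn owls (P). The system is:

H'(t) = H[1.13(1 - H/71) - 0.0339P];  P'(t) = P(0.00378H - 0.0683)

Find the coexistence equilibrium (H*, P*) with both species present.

H* ≈ 18.1, P* ≈ 24.9

From dP/dt = 0 with P > 0: 0.00378H* = 0.0683, so H* = 18.1.
Substitute into dH/dt = 0: 1.13(1 - 18.1/71) = 0.0339P*.
The bracket is 0.746, giving P* = 0.842/0.0339 = 24.9.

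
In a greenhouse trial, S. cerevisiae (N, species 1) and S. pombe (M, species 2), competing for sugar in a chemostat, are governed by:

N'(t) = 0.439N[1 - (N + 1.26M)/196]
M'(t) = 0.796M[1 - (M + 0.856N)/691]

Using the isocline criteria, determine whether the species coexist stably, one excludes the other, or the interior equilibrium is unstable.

Compare the nullcline intercepts: K1/α12 = 196/1.26 = 156 < K2 = 691; K2/α21 = 691/0.856 = 807 > K1 = 196.
Since the inequalities point opposite ways, species 2 can invade but species 1 cannot.

species 2 excludes species 1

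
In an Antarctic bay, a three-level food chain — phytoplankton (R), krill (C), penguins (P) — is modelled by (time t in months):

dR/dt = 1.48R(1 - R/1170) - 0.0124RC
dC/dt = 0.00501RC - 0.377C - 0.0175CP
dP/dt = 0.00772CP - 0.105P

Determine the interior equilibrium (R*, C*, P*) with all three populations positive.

R* ≈ 1040, C* ≈ 13.6, P* ≈ 275

From dP/dt = 0: 0.00772C* = 0.105, so C* = 13.6.
From dR/dt = 0: 1.48(1 - R*/1170) = 0.0124·13.6, giving R* = 1170·(1 - 0.114) = 1040.
From dC/dt = 0: 0.00501·1040 - 0.377 = 0.0175P*, so P* = 4.82/0.0175 = 275.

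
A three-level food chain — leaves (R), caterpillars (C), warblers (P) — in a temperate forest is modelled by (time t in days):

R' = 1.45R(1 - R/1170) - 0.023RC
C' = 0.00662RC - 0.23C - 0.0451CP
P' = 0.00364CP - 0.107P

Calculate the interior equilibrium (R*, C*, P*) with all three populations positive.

From dP/dt = 0: 0.00364C* = 0.107, so C* = 29.4.
From dR/dt = 0: 1.45(1 - R*/1170) = 0.023·29.4, giving R* = 1170·(1 - 0.466) = 624.
From dC/dt = 0: 0.00662·624 - 0.23 = 0.0451P*, so P* = 3.9/0.0451 = 86.6.

R* ≈ 624, C* ≈ 29.4, P* ≈ 86.6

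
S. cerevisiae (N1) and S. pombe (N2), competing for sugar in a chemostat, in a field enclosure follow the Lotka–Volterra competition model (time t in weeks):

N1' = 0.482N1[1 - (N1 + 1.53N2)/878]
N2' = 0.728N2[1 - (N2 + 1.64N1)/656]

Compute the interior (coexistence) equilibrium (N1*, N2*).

Setting both brackets to zero gives the nullclines N1 + 1.53N2 = 878 and 1.64N1 + N2 = 656.
Substituting N2 = 656 - 1.64N1 into the first: N1(1 - 1.53·1.64) = 878 - 1.53·656.
So N1* = -126/-1.51 = 83.3, and then N2* = 656 - 1.64·83.3 = 519.

N1* ≈ 83.3, N2* ≈ 519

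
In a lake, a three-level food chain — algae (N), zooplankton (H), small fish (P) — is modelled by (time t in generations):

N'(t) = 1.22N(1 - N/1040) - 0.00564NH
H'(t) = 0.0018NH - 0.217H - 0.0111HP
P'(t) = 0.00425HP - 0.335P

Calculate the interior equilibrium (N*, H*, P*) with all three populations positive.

From dP/dt = 0: 0.00425H* = 0.335, so H* = 78.8.
From dN/dt = 0: 1.22(1 - N*/1040) = 0.00564·78.8, giving N* = 1040·(1 - 0.364) = 661.
From dH/dt = 0: 0.0018·661 - 0.217 = 0.0111P*, so P* = 0.973/0.0111 = 87.6.

N* ≈ 661, H* ≈ 78.8, P* ≈ 87.6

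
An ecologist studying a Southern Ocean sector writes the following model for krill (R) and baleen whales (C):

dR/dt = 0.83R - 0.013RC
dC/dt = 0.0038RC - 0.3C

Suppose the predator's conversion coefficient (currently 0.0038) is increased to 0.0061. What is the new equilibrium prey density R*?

R* ≈ 49.2

At the interior fixed point, setting dC/dt = 0 with C > 0 fixes R* = (predator death rate)/(RC coefficient) — independent of the other coefficients.
With the change, R* = 0.3/0.0061 = 49.2; it falls from 78.9.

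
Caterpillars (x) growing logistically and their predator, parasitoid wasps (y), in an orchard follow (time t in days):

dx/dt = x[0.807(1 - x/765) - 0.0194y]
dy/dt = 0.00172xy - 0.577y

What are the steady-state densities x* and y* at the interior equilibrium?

From dy/dt = 0 with y > 0: 0.00172x* = 0.577, so x* = 335.
Substitute into dx/dt = 0: 0.807(1 - 335/765) = 0.0194y*.
The bracket is 0.561, giving y* = 0.453/0.0194 = 23.4.

x* ≈ 335, y* ≈ 23.4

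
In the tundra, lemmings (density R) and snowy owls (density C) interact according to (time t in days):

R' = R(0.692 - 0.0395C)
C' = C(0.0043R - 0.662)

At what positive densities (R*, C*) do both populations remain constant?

R* ≈ 154, C* ≈ 17.5

Set dC/dt = 0 with C > 0: 0.0043R - 0.662 = 0, so R* = 0.662/0.0043 = 154.
Set dR/dt = 0 with R > 0: 0.692 - 0.0395C = 0, so C* = 0.692/0.0395 = 17.5.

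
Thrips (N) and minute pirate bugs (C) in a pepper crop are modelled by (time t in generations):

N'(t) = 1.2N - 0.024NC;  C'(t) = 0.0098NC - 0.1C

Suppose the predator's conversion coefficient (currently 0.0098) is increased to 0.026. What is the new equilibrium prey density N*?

N* ≈ 3.85

At the interior fixed point, setting dC/dt = 0 with C > 0 fixes N* = (predator death rate)/(NC coefficient) — independent of the other coefficients.
With the change, N* = 0.1/0.026 = 3.85; it falls from 10.2.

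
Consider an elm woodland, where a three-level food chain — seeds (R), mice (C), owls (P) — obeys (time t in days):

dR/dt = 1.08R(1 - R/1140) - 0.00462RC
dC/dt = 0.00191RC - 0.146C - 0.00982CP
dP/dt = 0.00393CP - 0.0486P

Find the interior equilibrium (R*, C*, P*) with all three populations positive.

From dP/dt = 0: 0.00393C* = 0.0486, so C* = 12.4.
From dR/dt = 0: 1.08(1 - R*/1140) = 0.00462·12.4, giving R* = 1140·(1 - 0.0529) = 1080.
From dC/dt = 0: 0.00191·1080 - 0.146 = 0.00982P*, so P* = 1.92/0.00982 = 195.

R* ≈ 1080, C* ≈ 12.4, P* ≈ 195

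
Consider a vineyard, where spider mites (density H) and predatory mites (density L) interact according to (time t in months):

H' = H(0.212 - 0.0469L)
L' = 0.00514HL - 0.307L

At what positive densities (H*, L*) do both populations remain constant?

H* ≈ 59.7, L* ≈ 4.52

Set dL/dt = 0 with L > 0: 0.00514H - 0.307 = 0, so H* = 0.307/0.00514 = 59.7.
Set dH/dt = 0 with H > 0: 0.212 - 0.0469L = 0, so L* = 0.212/0.0469 = 4.52.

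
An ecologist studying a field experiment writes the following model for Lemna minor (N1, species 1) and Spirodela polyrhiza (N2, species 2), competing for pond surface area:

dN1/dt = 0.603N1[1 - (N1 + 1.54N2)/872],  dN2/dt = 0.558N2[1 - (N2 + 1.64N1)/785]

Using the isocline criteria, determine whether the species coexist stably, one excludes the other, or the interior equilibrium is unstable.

Compare the nullcline intercepts: K1/α12 = 872/1.54 = 566 < K2 = 785; K2/α21 = 785/1.64 = 479 < K1 = 872.
Since both are reversed, neither can invade when rare; the interior point is a saddle.

unstable coexistence (outcome depends on initial conditions)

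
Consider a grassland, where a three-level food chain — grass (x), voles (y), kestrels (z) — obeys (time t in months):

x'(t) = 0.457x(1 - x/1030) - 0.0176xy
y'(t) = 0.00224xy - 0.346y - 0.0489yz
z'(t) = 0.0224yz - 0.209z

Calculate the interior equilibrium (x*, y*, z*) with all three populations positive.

x* ≈ 660, y* ≈ 9.33, z* ≈ 23.2

From dz/dt = 0: 0.0224y* = 0.209, so y* = 9.33.
From dx/dt = 0: 0.457(1 - x*/1030) = 0.0176·9.33, giving x* = 1030·(1 - 0.359) = 660.
From dy/dt = 0: 0.00224·660 - 0.346 = 0.0489z*, so z* = 1.13/0.0489 = 23.2.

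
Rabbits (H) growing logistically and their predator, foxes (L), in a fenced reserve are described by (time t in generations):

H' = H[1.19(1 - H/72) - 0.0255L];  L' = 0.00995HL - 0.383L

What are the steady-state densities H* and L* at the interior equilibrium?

H* ≈ 38.5, L* ≈ 21.7

From dL/dt = 0 with L > 0: 0.00995H* = 0.383, so H* = 38.5.
Substitute into dH/dt = 0: 1.19(1 - 38.5/72) = 0.0255L*.
The bracket is 0.465, giving L* = 0.554/0.0255 = 21.7.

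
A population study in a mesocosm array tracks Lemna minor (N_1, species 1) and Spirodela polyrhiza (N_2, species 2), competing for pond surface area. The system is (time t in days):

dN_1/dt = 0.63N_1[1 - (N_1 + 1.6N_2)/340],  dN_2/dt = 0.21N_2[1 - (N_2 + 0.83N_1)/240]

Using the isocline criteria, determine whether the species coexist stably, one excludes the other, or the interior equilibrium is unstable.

unstable coexistence (outcome depends on initial conditions)

Compare the nullcline intercepts: K1/α12 = 340/1.6 = 212 < K2 = 240; K2/α21 = 240/0.83 = 289 < K1 = 340.
Since both are reversed, neither can invade when rare; the interior point is a saddle.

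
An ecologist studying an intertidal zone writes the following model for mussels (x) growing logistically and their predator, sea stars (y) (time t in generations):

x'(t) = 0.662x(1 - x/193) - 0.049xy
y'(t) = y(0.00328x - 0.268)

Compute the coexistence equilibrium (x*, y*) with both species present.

x* ≈ 81.7, y* ≈ 7.79

From dy/dt = 0 with y > 0: 0.00328x* = 0.268, so x* = 81.7.
Substitute into dx/dt = 0: 0.662(1 - 81.7/193) = 0.049y*.
The bracket is 0.577, giving y* = 0.382/0.049 = 7.79.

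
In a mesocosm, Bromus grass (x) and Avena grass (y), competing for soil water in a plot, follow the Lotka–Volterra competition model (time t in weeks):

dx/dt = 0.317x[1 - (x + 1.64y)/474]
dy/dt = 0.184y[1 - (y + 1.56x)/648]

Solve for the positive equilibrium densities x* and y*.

Setting both brackets to zero gives the nullclines x + 1.64y = 474 and 1.56x + y = 648.
Substituting y = 648 - 1.56x into the first: x(1 - 1.64·1.56) = 474 - 1.64·648.
So x* = -589/-1.56 = 378, and then y* = 648 - 1.56·378 = 58.7.

x* ≈ 378, y* ≈ 58.7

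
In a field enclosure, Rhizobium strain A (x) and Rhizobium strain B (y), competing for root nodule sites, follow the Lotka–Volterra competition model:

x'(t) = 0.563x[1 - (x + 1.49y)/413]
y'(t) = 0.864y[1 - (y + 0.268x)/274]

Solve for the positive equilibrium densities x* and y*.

Setting both brackets to zero gives the nullclines x + 1.49y = 413 and 0.268x + y = 274.
Substituting y = 274 - 0.268x into the first: x(1 - 1.49·0.268) = 413 - 1.49·274.
So x* = 4.74/0.601 = 7.89, and then y* = 274 - 0.268·7.89 = 272.

x* ≈ 7.89, y* ≈ 272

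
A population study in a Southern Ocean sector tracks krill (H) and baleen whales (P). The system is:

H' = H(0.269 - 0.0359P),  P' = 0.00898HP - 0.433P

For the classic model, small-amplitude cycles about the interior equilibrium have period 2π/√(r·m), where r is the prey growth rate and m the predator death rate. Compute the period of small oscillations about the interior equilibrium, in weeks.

Here r = 0.269 and m = 0.433, so r·m = 0.116.
ω = √0.116 = 0.341 per week, hence T = 2π/ω ≈ 18.4 weeks.

T ≈ 18.4 weeks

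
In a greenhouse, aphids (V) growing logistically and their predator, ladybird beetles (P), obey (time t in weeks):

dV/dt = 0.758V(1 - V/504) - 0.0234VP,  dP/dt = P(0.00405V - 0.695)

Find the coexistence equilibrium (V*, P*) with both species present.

From dP/dt = 0 with P > 0: 0.00405V* = 0.695, so V* = 172.
Substitute into dV/dt = 0: 0.758(1 - 172/504) = 0.0234P*.
The bracket is 0.66, giving P* = 0.5/0.0234 = 21.4.

V* ≈ 172, P* ≈ 21.4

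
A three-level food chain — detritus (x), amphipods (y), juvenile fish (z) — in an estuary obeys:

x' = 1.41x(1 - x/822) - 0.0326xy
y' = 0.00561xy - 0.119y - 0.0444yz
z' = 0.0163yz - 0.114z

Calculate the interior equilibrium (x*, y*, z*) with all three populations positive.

x* ≈ 689, y* ≈ 6.99, z* ≈ 84.4

From dz/dt = 0: 0.0163y* = 0.114, so y* = 6.99.
From dx/dt = 0: 1.41(1 - x*/822) = 0.0326·6.99, giving x* = 822·(1 - 0.162) = 689.
From dy/dt = 0: 0.00561·689 - 0.119 = 0.0444z*, so z* = 3.75/0.0444 = 84.4.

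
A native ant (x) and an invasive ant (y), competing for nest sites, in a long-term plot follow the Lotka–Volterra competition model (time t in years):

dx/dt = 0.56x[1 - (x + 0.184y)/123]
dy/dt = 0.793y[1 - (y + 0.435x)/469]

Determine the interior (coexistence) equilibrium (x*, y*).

Setting both brackets to zero gives the nullclines x + 0.184y = 123 and 0.435x + y = 469.
Substituting y = 469 - 0.435x into the first: x(1 - 0.184·0.435) = 123 - 0.184·469.
So x* = 36.7/0.92 = 39.9, and then y* = 469 - 0.435·39.9 = 452.

x* ≈ 39.9, y* ≈ 452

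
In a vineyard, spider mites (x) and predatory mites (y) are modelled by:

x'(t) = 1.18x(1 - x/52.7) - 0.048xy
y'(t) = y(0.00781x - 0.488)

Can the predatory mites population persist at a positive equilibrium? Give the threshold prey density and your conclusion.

Threshold x = 62.5; K < 62.5, so no, the predator goes extinct.

The predator equation gives dy/dt > 0 only when x > 0.488/0.00781 = 62.5.
Without the predator, x → K = 52.7. Since 52.7 < 62.5, the predator cannot invade.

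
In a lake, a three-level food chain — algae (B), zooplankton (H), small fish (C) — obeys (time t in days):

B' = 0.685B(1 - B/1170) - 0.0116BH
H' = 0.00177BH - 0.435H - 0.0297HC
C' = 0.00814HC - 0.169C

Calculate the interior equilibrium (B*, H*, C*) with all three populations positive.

From dC/dt = 0: 0.00814H* = 0.169, so H* = 20.8.
From dB/dt = 0: 0.685(1 - B*/1170) = 0.0116·20.8, giving B* = 1170·(1 - 0.352) = 759.
From dH/dt = 0: 0.00177·759 - 0.435 = 0.0297C*, so C* = 0.908/0.0297 = 30.6.

B* ≈ 759, H* ≈ 20.8, C* ≈ 30.6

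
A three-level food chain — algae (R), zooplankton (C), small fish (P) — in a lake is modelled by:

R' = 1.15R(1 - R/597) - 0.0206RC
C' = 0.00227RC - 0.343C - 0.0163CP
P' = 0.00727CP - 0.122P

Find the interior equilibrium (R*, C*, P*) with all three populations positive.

R* ≈ 418, C* ≈ 16.8, P* ≈ 37.1

From dP/dt = 0: 0.00727C* = 0.122, so C* = 16.8.
From dR/dt = 0: 1.15(1 - R*/597) = 0.0206·16.8, giving R* = 597·(1 - 0.301) = 418.
From dC/dt = 0: 0.00227·418 - 0.343 = 0.0163P*, so P* = 0.605/0.0163 = 37.1.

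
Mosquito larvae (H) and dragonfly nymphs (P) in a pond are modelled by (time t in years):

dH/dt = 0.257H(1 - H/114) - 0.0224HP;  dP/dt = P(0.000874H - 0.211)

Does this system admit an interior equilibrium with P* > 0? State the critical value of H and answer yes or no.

The predator equation gives dP/dt > 0 only when H > 0.211/0.000874 = 241.
Without the predator, H → K = 114. Since 114 < 241, the predator cannot invade.

Threshold H = 241; K < 241, so no, the predator goes extinct.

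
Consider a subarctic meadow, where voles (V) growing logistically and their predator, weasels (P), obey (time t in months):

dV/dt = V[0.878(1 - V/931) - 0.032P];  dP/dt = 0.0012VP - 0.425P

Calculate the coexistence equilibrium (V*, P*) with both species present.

From dP/dt = 0 with P > 0: 0.0012V* = 0.425, so V* = 354.
Substitute into dV/dt = 0: 0.878(1 - 354/931) = 0.032P*.
The bracket is 0.62, giving P* = 0.544/0.032 = 17.

V* ≈ 354, P* ≈ 17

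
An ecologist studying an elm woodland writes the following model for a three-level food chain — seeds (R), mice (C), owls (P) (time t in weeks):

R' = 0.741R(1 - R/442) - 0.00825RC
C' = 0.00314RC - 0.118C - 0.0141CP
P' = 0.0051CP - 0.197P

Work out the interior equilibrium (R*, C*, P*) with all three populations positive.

From dP/dt = 0: 0.0051C* = 0.197, so C* = 38.6.
From dR/dt = 0: 0.741(1 - R*/442) = 0.00825·38.6, giving R* = 442·(1 - 0.43) = 252.
From dC/dt = 0: 0.00314·252 - 0.118 = 0.0141P*, so P* = 0.673/0.0141 = 47.7.

R* ≈ 252, C* ≈ 38.6, P* ≈ 47.7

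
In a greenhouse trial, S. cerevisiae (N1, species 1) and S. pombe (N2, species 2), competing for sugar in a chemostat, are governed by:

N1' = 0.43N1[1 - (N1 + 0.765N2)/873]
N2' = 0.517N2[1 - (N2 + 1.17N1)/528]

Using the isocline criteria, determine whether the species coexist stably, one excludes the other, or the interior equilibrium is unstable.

Compare the nullcline intercepts: K1/α12 = 873/0.765 = 1140 > K2 = 528; K2/α21 = 528/1.17 = 451 < K1 = 873.
Since the inequalities point opposite ways, species 1 can invade but species 2 cannot.

species 1 excludes species 2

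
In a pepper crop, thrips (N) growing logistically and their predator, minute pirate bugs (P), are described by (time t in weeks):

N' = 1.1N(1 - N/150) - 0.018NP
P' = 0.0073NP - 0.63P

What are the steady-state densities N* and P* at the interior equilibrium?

From dP/dt = 0 with P > 0: 0.0073N* = 0.63, so N* = 86.3.
Substitute into dN/dt = 0: 1.1(1 - 86.3/150) = 0.018P*.
The bracket is 0.425, giving P* = 0.467/0.018 = 26.

N* ≈ 86.3, P* ≈ 26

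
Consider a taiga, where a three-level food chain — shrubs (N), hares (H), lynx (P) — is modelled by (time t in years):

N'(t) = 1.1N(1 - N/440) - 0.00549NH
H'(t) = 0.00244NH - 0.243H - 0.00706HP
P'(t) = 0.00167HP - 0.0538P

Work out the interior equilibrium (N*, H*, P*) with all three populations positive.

N* ≈ 369, H* ≈ 32.2, P* ≈ 93.2

From dP/dt = 0: 0.00167H* = 0.0538, so H* = 32.2.
From dN/dt = 0: 1.1(1 - N*/440) = 0.00549·32.2, giving N* = 440·(1 - 0.161) = 369.
From dH/dt = 0: 0.00244·369 - 0.243 = 0.00706P*, so P* = 0.658/0.00706 = 93.2.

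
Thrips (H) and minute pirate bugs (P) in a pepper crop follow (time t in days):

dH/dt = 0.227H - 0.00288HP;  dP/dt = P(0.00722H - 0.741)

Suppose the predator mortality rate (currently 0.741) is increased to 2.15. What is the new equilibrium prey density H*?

H* ≈ 298

At the interior fixed point, setting dP/dt = 0 with P > 0 fixes H* = (predator death rate)/(HP coefficient) — independent of the other coefficients.
With the change, H* = 2.15/0.00722 = 298; it rises from 103.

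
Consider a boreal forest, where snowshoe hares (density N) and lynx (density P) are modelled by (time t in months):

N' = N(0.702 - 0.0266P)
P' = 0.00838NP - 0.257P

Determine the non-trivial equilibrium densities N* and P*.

N* ≈ 30.7, P* ≈ 26.4

Set dP/dt = 0 with P > 0: 0.00838N - 0.257 = 0, so N* = 0.257/0.00838 = 30.7.
Set dN/dt = 0 with N > 0: 0.702 - 0.0266P = 0, so P* = 0.702/0.0266 = 26.4.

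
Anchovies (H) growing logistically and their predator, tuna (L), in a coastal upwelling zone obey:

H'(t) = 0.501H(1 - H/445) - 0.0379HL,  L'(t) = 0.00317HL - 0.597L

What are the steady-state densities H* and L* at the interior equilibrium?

From dL/dt = 0 with L > 0: 0.00317H* = 0.597, so H* = 188.
Substitute into dH/dt = 0: 0.501(1 - 188/445) = 0.0379L*.
The bracket is 0.577, giving L* = 0.289/0.0379 = 7.62.

H* ≈ 188, L* ≈ 7.62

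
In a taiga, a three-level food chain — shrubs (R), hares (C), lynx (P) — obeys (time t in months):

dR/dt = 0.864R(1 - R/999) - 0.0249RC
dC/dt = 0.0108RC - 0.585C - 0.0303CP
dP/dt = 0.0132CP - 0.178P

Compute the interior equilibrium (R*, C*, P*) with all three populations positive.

From dP/dt = 0: 0.0132C* = 0.178, so C* = 13.5.
From dR/dt = 0: 0.864(1 - R*/999) = 0.0249·13.5, giving R* = 999·(1 - 0.389) = 611.
From dC/dt = 0: 0.0108·611 - 0.585 = 0.0303P*, so P* = 6.01/0.0303 = 198.

R* ≈ 611, C* ≈ 13.5, P* ≈ 198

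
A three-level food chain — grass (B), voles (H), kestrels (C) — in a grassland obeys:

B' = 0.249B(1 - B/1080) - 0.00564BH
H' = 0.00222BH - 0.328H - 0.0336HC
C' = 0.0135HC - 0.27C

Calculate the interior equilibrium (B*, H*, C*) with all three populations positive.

B* ≈ 591, H* ≈ 20, C* ≈ 29.3

From dC/dt = 0: 0.0135H* = 0.27, so H* = 20.
From dB/dt = 0: 0.249(1 - B*/1080) = 0.00564·20, giving B* = 1080·(1 - 0.453) = 591.
From dH/dt = 0: 0.00222·591 - 0.328 = 0.0336C*, so C* = 0.983/0.0336 = 29.3.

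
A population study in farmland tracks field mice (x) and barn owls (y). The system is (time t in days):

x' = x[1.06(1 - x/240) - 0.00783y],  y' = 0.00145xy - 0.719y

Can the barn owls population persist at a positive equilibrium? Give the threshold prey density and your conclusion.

The predator equation gives dy/dt > 0 only when x > 0.719/0.00145 = 496.
Without the predator, x → K = 240. Since 240 < 496, the predator cannot invade.

Threshold x = 496; K < 496, so no, the predator goes extinct.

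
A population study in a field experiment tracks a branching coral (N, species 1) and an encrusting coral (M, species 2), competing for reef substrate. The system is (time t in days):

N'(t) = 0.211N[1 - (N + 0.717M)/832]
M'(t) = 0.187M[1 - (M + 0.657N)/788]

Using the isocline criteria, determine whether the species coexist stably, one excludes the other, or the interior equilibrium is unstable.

stable coexistence

Compare the nullcline intercepts: K1/α12 = 832/0.717 = 1160 > K2 = 788; K2/α21 = 788/0.657 = 1200 > K1 = 832.
Since both inequalities hold, each species can invade when rare, so the interior equilibrium is stable.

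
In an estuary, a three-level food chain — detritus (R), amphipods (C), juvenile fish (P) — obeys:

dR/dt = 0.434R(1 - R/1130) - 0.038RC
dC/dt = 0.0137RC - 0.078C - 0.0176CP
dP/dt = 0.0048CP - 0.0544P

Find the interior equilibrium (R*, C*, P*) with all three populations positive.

R* ≈ 8.68, C* ≈ 11.3, P* ≈ 2.32

From dP/dt = 0: 0.0048C* = 0.0544, so C* = 11.3.
From dR/dt = 0: 0.434(1 - R*/1130) = 0.038·11.3, giving R* = 1130·(1 - 0.992) = 8.68.
From dC/dt = 0: 0.0137·8.68 - 0.078 = 0.0176P*, so P* = 0.0409/0.0176 = 2.32.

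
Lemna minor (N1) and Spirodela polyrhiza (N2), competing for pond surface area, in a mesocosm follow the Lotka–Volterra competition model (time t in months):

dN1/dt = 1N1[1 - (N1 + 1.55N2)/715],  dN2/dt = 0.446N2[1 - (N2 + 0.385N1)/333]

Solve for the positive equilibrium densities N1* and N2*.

Setting both brackets to zero gives the nullclines N1 + 1.55N2 = 715 and 0.385N1 + N2 = 333.
Substituting N2 = 333 - 0.385N1 into the first: N1(1 - 1.55·0.385) = 715 - 1.55·333.
So N1* = 199/0.403 = 493, and then N2* = 333 - 0.385·493 = 143.

N1* ≈ 493, N2* ≈ 143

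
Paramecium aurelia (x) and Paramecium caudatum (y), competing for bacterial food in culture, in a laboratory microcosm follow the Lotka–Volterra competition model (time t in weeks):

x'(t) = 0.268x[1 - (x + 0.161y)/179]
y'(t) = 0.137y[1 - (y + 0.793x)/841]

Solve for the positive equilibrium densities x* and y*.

x* ≈ 50, y* ≈ 801

Setting both brackets to zero gives the nullclines x + 0.161y = 179 and 0.793x + y = 841.
Substituting y = 841 - 0.793x into the first: x(1 - 0.161·0.793) = 179 - 0.161·841.
So x* = 43.6/0.872 = 50, and then y* = 841 - 0.793·50 = 801.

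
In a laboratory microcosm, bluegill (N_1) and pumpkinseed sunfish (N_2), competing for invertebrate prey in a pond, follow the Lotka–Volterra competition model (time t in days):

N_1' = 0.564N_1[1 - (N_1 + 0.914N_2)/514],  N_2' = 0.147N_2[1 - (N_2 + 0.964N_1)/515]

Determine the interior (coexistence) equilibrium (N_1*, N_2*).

N_1* ≈ 364, N_2* ≈ 164

Setting both brackets to zero gives the nullclines N_1 + 0.914N_2 = 514 and 0.964N_1 + N_2 = 515.
Substituting N_2 = 515 - 0.964N_1 into the first: N_1(1 - 0.914·0.964) = 514 - 0.914·515.
So N_1* = 43.3/0.119 = 364, and then N_2* = 515 - 0.964·364 = 164.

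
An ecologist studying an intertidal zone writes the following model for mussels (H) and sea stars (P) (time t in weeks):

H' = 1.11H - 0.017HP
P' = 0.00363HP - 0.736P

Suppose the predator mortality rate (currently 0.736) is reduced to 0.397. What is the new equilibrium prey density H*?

At the interior fixed point, setting dP/dt = 0 with P > 0 fixes H* = (predator death rate)/(HP coefficient) — independent of the other coefficients.
With the change, H* = 0.397/0.00363 = 109; it falls from 203.

H* ≈ 109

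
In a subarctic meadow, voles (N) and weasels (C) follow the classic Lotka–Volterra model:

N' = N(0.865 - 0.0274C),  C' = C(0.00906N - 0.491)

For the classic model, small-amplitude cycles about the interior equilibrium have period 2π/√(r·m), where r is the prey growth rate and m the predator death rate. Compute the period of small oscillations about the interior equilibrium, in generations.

T ≈ 9.64 generations

Here r = 0.865 and m = 0.491, so r·m = 0.425.
ω = √0.425 = 0.652 per generation, hence T = 2π/ω ≈ 9.64 generations.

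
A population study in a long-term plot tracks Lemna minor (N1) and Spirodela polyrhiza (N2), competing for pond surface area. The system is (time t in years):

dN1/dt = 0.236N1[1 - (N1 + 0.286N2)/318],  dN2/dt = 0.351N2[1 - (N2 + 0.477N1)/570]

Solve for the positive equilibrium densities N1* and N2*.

N1* ≈ 179, N2* ≈ 484

Setting both brackets to zero gives the nullclines N1 + 0.286N2 = 318 and 0.477N1 + N2 = 570.
Substituting N2 = 570 - 0.477N1 into the first: N1(1 - 0.286·0.477) = 318 - 0.286·570.
So N1* = 155/0.864 = 179, and then N2* = 570 - 0.477·179 = 484.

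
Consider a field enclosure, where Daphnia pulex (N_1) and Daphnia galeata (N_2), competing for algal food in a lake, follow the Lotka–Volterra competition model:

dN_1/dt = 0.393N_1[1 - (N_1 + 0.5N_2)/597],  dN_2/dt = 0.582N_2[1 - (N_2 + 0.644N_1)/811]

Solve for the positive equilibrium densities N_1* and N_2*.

N_1* ≈ 282, N_2* ≈ 629

Setting both brackets to zero gives the nullclines N_1 + 0.5N_2 = 597 and 0.644N_1 + N_2 = 811.
Substituting N_2 = 811 - 0.644N_1 into the first: N_1(1 - 0.5·0.644) = 597 - 0.5·811.
So N_1* = 192/0.678 = 282, and then N_2* = 811 - 0.644·282 = 629.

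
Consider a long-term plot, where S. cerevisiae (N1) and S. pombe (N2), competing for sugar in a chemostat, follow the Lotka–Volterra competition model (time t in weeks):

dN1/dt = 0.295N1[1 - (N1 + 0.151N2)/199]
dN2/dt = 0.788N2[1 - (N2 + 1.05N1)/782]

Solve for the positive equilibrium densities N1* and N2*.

N1* ≈ 96.2, N2* ≈ 681

Setting both brackets to zero gives the nullclines N1 + 0.151N2 = 199 and 1.05N1 + N2 = 782.
Substituting N2 = 782 - 1.05N1 into the first: N1(1 - 0.151·1.05) = 199 - 0.151·782.
So N1* = 80.9/0.841 = 96.2, and then N2* = 782 - 1.05·96.2 = 681.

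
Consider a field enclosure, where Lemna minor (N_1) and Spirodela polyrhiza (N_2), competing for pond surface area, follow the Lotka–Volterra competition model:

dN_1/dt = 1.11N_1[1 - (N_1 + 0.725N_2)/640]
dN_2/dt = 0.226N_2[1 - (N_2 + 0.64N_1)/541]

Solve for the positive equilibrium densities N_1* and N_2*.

N_1* ≈ 462, N_2* ≈ 245

Setting both brackets to zero gives the nullclines N_1 + 0.725N_2 = 640 and 0.64N_1 + N_2 = 541.
Substituting N_2 = 541 - 0.64N_1 into the first: N_1(1 - 0.725·0.64) = 640 - 0.725·541.
So N_1* = 248/0.536 = 462, and then N_2* = 541 - 0.64·462 = 245.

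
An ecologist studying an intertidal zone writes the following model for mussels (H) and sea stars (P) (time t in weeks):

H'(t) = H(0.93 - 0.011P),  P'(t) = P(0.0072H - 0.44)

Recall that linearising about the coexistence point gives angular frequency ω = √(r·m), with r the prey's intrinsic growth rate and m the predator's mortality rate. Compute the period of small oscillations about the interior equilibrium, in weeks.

T ≈ 9.82 weeks

Here r = 0.93 and m = 0.44, so r·m = 0.409.
ω = √0.409 = 0.64 per week, hence T = 2π/ω ≈ 9.82 weeks.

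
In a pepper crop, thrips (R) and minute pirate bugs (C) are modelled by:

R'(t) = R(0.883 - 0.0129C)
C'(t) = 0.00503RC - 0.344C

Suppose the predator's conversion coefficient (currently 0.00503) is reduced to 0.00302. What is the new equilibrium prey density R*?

At the interior fixed point, setting dC/dt = 0 with C > 0 fixes R* = (predator death rate)/(RC coefficient) — independent of the other coefficients.
With the change, R* = 0.344/0.00302 = 114; it rises from 68.4.

R* ≈ 114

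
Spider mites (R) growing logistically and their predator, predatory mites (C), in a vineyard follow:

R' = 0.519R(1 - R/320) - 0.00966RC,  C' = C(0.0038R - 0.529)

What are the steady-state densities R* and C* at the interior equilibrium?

From dC/dt = 0 with C > 0: 0.0038R* = 0.529, so R* = 139.
Substitute into dR/dt = 0: 0.519(1 - 139/320) = 0.00966C*.
The bracket is 0.565, giving C* = 0.293/0.00966 = 30.4.

R* ≈ 139, C* ≈ 30.4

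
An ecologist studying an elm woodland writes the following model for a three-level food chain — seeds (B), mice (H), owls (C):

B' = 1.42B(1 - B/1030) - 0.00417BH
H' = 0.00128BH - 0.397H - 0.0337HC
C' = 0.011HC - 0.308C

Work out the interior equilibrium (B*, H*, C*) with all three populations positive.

B* ≈ 945, H* ≈ 28, C* ≈ 24.1

From dC/dt = 0: 0.011H* = 0.308, so H* = 28.
From dB/dt = 0: 1.42(1 - B*/1030) = 0.00417·28, giving B* = 1030·(1 - 0.0822) = 945.
From dH/dt = 0: 0.00128·945 - 0.397 = 0.0337C*, so C* = 0.813/0.0337 = 24.1.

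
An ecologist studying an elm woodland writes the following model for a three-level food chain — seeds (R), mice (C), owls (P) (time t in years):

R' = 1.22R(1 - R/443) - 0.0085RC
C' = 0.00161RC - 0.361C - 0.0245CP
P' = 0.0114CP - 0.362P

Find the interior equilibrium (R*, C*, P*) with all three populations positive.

From dP/dt = 0: 0.0114C* = 0.362, so C* = 31.8.
From dR/dt = 0: 1.22(1 - R*/443) = 0.0085·31.8, giving R* = 443·(1 - 0.221) = 345.
From dC/dt = 0: 0.00161·345 - 0.361 = 0.0245P*, so P* = 0.194/0.0245 = 7.94.

R* ≈ 345, C* ≈ 31.8, P* ≈ 7.94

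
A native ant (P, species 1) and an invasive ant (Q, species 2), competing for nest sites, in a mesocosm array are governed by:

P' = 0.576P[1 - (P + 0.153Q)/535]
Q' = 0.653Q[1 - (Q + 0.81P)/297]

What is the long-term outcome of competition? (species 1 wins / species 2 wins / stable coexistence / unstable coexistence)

species 1 excludes species 2

Compare the nullcline intercepts: K1/α12 = 535/0.153 = 3500 > K2 = 297; K2/α21 = 297/0.81 = 367 < K1 = 535.
Since the inequalities point opposite ways, species 1 can invade but species 2 cannot.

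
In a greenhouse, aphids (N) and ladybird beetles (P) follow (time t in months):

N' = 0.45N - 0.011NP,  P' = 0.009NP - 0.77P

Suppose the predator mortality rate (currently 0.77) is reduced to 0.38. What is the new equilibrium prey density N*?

At the interior fixed point, setting dP/dt = 0 with P > 0 fixes N* = (predator death rate)/(NP coefficient) — independent of the other coefficients.
With the change, N* = 0.38/0.009 = 42.2; it falls from 85.6.

N* ≈ 42.2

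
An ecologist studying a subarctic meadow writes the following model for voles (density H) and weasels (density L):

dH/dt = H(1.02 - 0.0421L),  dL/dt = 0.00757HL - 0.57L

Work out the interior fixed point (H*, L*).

Set dL/dt = 0 with L > 0: 0.00757H - 0.57 = 0, so H* = 0.57/0.00757 = 75.3.
Set dH/dt = 0 with H > 0: 1.02 - 0.0421L = 0, so L* = 1.02/0.0421 = 24.2.

H* ≈ 75.3, L* ≈ 24.2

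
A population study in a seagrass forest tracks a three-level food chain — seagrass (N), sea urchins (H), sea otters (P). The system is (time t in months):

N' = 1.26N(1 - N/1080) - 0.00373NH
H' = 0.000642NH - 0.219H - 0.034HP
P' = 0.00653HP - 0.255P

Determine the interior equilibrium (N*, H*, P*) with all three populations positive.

From dP/dt = 0: 0.00653H* = 0.255, so H* = 39.1.
From dN/dt = 0: 1.26(1 - N*/1080) = 0.00373·39.1, giving N* = 1080·(1 - 0.116) = 955.
From dH/dt = 0: 0.000642·955 - 0.219 = 0.034P*, so P* = 0.394/0.034 = 11.6.

N* ≈ 955, H* ≈ 39.1, P* ≈ 11.6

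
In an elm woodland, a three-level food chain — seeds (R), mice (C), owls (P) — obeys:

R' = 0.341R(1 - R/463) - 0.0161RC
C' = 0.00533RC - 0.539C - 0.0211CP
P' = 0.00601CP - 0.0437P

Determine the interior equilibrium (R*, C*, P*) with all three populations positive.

R* ≈ 304, C* ≈ 7.27, P* ≈ 51.3

From dP/dt = 0: 0.00601C* = 0.0437, so C* = 7.27.
From dR/dt = 0: 0.341(1 - R*/463) = 0.0161·7.27, giving R* = 463·(1 - 0.343) = 304.
From dC/dt = 0: 0.00533·304 - 0.539 = 0.0211P*, so P* = 1.08/0.0211 = 51.3.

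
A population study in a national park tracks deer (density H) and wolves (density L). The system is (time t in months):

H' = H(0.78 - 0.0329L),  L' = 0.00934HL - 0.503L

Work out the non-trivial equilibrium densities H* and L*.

Set dL/dt = 0 with L > 0: 0.00934H - 0.503 = 0, so H* = 0.503/0.00934 = 53.9.
Set dH/dt = 0 with H > 0: 0.78 - 0.0329L = 0, so L* = 0.78/0.0329 = 23.7.

H* ≈ 53.9, L* ≈ 23.7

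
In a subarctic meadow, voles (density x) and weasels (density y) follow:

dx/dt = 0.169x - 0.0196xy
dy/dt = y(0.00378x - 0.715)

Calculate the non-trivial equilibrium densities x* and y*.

x* ≈ 189, y* ≈ 8.62

Set dy/dt = 0 with y > 0: 0.00378x - 0.715 = 0, so x* = 0.715/0.00378 = 189.
Set dx/dt = 0 with x > 0: 0.169 - 0.0196y = 0, so y* = 0.169/0.0196 = 8.62.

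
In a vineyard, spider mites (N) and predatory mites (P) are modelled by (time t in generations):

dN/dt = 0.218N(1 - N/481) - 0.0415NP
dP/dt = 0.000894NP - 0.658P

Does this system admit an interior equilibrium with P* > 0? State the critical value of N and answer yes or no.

The predator equation gives dP/dt > 0 only when N > 0.658/0.000894 = 736.
Without the predator, N → K = 481. Since 481 < 736, the predator cannot invade.

Threshold N = 736; K < 736, so no, the predator goes extinct.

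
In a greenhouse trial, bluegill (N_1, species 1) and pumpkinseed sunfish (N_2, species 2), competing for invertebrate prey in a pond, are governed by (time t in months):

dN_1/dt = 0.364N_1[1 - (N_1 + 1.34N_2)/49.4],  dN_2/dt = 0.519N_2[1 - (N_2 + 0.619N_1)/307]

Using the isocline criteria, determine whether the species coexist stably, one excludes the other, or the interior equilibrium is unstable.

Compare the nullcline intercepts: K1/α12 = 49.4/1.34 = 36.9 < K2 = 307; K2/α21 = 307/0.619 = 496 > K1 = 49.4.
Since the inequalities point opposite ways, species 2 can invade but species 1 cannot.

species 2 excludes species 1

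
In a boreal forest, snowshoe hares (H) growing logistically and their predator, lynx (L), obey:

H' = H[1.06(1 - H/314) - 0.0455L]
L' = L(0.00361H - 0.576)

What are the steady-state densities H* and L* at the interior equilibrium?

H* ≈ 160, L* ≈ 11.5

From dL/dt = 0 with L > 0: 0.00361H* = 0.576, so H* = 160.
Substitute into dH/dt = 0: 1.06(1 - 160/314) = 0.0455L*.
The bracket is 0.492, giving L* = 0.521/0.0455 = 11.5.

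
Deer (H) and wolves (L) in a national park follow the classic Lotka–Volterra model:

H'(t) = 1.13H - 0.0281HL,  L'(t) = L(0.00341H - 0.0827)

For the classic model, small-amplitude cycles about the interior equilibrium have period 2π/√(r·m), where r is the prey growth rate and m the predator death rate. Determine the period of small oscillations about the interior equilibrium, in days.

Here r = 1.13 and m = 0.0827, so r·m = 0.0935.
ω = √0.0935 = 0.306 per day, hence T = 2π/ω ≈ 20.6 days.

T ≈ 20.6 days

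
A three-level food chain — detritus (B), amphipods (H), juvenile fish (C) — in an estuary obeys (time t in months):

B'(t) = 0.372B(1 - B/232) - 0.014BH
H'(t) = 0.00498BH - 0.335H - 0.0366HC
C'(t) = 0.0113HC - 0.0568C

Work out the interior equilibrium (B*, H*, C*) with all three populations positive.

From dC/dt = 0: 0.0113H* = 0.0568, so H* = 5.03.
From dB/dt = 0: 0.372(1 - B*/232) = 0.014·5.03, giving B* = 232·(1 - 0.189) = 188.
From dH/dt = 0: 0.00498·188 - 0.335 = 0.0366C*, so C* = 0.602/0.0366 = 16.4.

B* ≈ 188, H* ≈ 5.03, C* ≈ 16.4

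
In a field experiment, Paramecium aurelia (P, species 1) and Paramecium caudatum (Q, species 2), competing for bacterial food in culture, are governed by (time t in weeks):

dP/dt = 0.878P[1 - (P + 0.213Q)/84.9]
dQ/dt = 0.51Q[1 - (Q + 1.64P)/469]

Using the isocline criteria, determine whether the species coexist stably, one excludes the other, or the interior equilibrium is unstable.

Compare the nullcline intercepts: K1/α12 = 84.9/0.213 = 399 < K2 = 469; K2/α21 = 469/1.64 = 286 > K1 = 84.9.
Since the inequalities point opposite ways, species 2 can invade but species 1 cannot.

species 2 excludes species 1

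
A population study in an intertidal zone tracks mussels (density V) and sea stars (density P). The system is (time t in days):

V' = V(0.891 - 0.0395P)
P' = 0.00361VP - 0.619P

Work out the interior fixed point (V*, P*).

V* ≈ 171, P* ≈ 22.6

Set dP/dt = 0 with P > 0: 0.00361V - 0.619 = 0, so V* = 0.619/0.00361 = 171.
Set dV/dt = 0 with V > 0: 0.891 - 0.0395P = 0, so P* = 0.891/0.0395 = 22.6.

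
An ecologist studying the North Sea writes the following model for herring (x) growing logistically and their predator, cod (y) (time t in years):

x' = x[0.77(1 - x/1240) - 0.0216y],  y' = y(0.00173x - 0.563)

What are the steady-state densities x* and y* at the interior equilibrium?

x* ≈ 325, y* ≈ 26.3

From dy/dt = 0 with y > 0: 0.00173x* = 0.563, so x* = 325.
Substitute into dx/dt = 0: 0.77(1 - 325/1240) = 0.0216y*.
The bracket is 0.738, giving y* = 0.568/0.0216 = 26.3.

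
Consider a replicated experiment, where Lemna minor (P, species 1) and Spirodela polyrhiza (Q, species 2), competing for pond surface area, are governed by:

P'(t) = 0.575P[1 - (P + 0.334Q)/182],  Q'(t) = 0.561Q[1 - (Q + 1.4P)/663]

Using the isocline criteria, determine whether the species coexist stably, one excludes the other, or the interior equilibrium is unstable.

species 2 excludes species 1

Compare the nullcline intercepts: K1/α12 = 182/0.334 = 545 < K2 = 663; K2/α21 = 663/1.4 = 474 > K1 = 182.
Since the inequalities point opposite ways, species 2 can invade but species 1 cannot.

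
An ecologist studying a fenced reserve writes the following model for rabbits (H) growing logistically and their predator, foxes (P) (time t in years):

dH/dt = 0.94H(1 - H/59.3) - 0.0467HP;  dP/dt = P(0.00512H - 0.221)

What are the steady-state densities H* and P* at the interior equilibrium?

H* ≈ 43.2, P* ≈ 5.48

From dP/dt = 0 with P > 0: 0.00512H* = 0.221, so H* = 43.2.
Substitute into dH/dt = 0: 0.94(1 - 43.2/59.3) = 0.0467P*.
The bracket is 0.272, giving P* = 0.256/0.0467 = 5.48.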